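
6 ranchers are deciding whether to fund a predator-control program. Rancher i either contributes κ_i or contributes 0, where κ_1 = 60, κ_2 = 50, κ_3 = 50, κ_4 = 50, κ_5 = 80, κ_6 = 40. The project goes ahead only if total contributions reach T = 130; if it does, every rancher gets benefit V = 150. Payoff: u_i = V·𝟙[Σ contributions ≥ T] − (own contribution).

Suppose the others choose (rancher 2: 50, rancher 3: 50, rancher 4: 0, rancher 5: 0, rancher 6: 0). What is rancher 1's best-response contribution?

60

Others' total = 100. Contributing 60 brings total to 160 ≥ 130: gain V − κ_1 = 90.
Best response: 60.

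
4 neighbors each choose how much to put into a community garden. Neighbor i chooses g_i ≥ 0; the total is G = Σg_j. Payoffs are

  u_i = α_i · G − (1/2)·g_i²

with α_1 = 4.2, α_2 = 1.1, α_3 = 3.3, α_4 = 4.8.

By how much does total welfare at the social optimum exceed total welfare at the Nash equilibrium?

205.95

Neighbor i's FOC: ∂u_i/∂g_i = α_i − g_i = 0, so g_i* = α_i.
NE contributions = (4.2, 1.1, 3.3, 4.8); G = 13.4.
W^NE = (Σα)·G − ½Σα_i² = 13.4² − ½·52.78 = 153.17.
Planner sets g_i = Σα_j = 13.4 for every i, so G^SO = 4·13.4 = 53.6.
W^SO = (Σα)·G^SO − ½·4·(Σα)² = (4/2)·13.4² = 359.12.
Deadweight loss = W^SO − W^NE = 205.95.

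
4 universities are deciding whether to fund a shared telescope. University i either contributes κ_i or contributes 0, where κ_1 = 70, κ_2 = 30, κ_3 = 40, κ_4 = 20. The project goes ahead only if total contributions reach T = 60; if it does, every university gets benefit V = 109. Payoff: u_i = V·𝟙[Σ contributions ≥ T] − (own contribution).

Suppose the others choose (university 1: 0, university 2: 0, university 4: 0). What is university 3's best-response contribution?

Others' total = 0. Even contributing 40 gives 40 < 60: no benefit either way.
Best response: 0.

0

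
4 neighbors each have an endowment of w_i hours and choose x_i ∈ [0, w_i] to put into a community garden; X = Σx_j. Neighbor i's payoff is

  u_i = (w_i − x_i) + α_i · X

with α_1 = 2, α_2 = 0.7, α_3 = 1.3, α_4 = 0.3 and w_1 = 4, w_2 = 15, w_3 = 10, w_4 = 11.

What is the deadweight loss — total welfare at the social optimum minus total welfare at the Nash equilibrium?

85.8

∂u_i/∂x_i = α_i − 1, so neighbor i contributes w_i if α_i > 1, else 0.
α_i > 1 for i ∈ {1, 3}; NE contributions (4, 0, 10, 0), X = 14.
W^NE = Σw_i − X^NE + (Σα_i)·X^NE = 40 + 3.3·14 = 86.2.
Planner: ∂(Σu_j)/∂x_i = Σα_j − 1 = 3.3 > 0, so everyone contributes w_i; X^SO = 40, W^SO = 40 + 3.3·40 = 172.
Deadweight loss = 85.8.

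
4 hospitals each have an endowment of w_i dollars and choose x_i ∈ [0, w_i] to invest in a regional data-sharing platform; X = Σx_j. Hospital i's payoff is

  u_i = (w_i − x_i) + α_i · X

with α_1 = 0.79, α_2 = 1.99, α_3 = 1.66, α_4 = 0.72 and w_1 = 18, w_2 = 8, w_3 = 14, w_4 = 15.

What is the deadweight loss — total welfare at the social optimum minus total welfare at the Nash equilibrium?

137.28

∂u_i/∂x_i = α_i − 1, so hospital i contributes w_i if α_i > 1, else 0.
α_i > 1 for i ∈ {2, 3}; NE contributions (0, 8, 14, 0), X = 22.
W^NE = Σw_i − X^NE + (Σα_i)·X^NE = 55 + 4.16·22 = 146.52.
Planner: ∂(Σu_j)/∂x_i = Σα_j − 1 = 4.16 > 0, so everyone contributes w_i; X^SO = 55, W^SO = 55 + 4.16·55 = 283.8.
Deadweight loss = 137.28.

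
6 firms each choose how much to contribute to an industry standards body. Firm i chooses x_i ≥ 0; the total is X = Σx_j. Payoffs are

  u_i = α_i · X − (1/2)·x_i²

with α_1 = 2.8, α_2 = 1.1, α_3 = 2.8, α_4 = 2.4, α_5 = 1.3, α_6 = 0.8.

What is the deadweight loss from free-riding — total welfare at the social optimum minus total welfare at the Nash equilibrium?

Firm i's FOC: ∂u_i/∂x_i = α_i − x_i = 0, so x_i* = α_i.
NE contributions = (2.8, 1.1, 2.8, 2.4, 1.3, 0.8); X = 11.2.
W^NE = (Σα)·X − ½Σα_i² = 11.2² − ½·24.98 = 112.95.
Planner sets x_i = Σα_j = 11.2 for every i, so X^SO = 6·11.2 = 67.2.
W^SO = (Σα)·X^SO − ½·6·(Σα)² = (6/2)·11.2² = 376.32.
Deadweight loss = W^SO − W^NE = 263.37.

263.37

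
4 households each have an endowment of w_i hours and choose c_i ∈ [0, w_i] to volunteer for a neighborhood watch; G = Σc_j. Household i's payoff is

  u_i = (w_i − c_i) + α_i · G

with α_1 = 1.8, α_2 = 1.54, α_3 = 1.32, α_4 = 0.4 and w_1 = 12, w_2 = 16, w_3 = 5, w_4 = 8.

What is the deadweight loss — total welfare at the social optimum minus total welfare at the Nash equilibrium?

32.48

∂u_i/∂c_i = α_i − 1, so household i contributes w_i if α_i > 1, else 0.
α_i > 1 for i ∈ {1, 2, 3}; NE contributions (12, 16, 5, 0), G = 33.
W^NE = Σw_i − G^NE + (Σα_i)·G^NE = 41 + 4.06·33 = 174.98.
Planner: ∂(Σu_j)/∂c_i = Σα_j − 1 = 4.06 > 0, so everyone contributes w_i; G^SO = 41, W^SO = 41 + 4.06·41 = 207.46.
Deadweight loss = 32.48.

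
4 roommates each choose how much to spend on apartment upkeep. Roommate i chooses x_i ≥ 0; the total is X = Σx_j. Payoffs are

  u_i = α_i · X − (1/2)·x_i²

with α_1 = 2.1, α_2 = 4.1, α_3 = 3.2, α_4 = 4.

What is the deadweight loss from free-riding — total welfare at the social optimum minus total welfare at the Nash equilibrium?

203.29

Roommate i's FOC: ∂u_i/∂x_i = α_i − x_i = 0, so x_i* = α_i.
NE contributions = (2.1, 4.1, 3.2, 4); X = 13.4.
W^NE = (Σα)·X − ½Σα_i² = 13.4² − ½·47.46 = 155.83.
Planner sets x_i = Σα_j = 13.4 for every i, so X^SO = 4·13.4 = 53.6.
W^SO = (Σα)·X^SO − ½·4·(Σα)² = (4/2)·13.4² = 359.12.
Deadweight loss = W^SO − W^NE = 203.29.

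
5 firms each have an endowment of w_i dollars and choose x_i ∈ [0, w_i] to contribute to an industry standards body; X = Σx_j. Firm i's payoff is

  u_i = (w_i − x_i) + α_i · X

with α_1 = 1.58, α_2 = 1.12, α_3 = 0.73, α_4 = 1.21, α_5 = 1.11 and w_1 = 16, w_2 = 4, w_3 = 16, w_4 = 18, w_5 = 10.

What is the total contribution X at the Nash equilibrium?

∂u_i/∂x_i = α_i − 1, so firm i contributes w_i if α_i > 1, else 0.
α_i > 1 for i ∈ {1, 2, 4, 5}; NE contributions (16, 4, 0, 18, 10), X = 48.

48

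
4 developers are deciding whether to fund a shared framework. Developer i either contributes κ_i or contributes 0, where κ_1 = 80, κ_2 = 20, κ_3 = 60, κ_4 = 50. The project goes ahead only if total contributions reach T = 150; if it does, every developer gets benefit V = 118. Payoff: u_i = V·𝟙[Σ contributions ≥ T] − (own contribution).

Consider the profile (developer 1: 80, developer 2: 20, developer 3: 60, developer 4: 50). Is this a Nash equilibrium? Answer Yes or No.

Total = 210 ≥ 150: provided.
Developer 1 (pledges 80, payoff 38): dropping to 0 → total 130, payoff 0. No gain.
Developer 2 (pledges 20, payoff 98): dropping to 0 → total 190, payoff 118. Profitable deviation.

No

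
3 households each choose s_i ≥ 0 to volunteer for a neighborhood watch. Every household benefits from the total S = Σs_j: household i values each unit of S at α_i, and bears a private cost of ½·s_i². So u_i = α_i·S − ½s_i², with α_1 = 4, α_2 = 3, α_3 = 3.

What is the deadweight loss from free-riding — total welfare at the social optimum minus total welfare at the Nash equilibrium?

Household i's FOC: ∂u_i/∂s_i = α_i − s_i = 0, so s_i* = α_i.
NE contributions = (4, 3, 3); S = 10.
W^NE = (Σα)·S − ½Σα_i² = 10² − ½·34 = 83.
Planner sets s_i = Σα_j = 10 for every i, so S^SO = 3·10 = 30.
W^SO = (Σα)·S^SO − ½·3·(Σα)² = (3/2)·10² = 150.
Deadweight loss = W^SO − W^NE = 67.

67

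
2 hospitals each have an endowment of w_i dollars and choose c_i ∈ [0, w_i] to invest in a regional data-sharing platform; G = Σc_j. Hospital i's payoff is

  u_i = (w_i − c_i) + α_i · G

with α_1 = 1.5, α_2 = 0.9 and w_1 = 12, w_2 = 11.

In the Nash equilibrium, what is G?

∂u_i/∂c_i = α_i − 1, so hospital i contributes w_i if α_i > 1, else 0.
α_i > 1 for i ∈ {1}; NE contributions (12, 0), G = 12.

12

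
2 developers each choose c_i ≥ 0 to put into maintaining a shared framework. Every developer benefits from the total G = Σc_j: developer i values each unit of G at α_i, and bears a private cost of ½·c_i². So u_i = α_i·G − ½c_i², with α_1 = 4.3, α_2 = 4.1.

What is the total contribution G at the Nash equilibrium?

Developer i's FOC: ∂u_i/∂c_i = α_i − c_i = 0, so c_i* = α_i.
NE contributions = (4.3, 4.1); G = 8.4.

8.4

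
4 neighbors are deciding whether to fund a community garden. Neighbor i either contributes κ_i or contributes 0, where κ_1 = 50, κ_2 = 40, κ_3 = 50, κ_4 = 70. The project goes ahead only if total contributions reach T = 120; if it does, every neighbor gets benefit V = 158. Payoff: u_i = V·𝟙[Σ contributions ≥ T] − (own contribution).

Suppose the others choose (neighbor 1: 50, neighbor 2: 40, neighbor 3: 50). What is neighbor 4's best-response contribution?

Others' total = 140 ≥ 120; contributing adds cost 70 for no extra benefit.
Best response: 0.

0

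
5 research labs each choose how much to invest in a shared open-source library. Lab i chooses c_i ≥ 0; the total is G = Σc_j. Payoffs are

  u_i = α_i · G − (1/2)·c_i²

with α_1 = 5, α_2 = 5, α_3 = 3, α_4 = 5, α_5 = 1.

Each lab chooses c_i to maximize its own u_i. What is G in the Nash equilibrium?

19

Lab i's FOC: ∂u_i/∂c_i = α_i − c_i = 0, so c_i* = α_i.
NE contributions = (5, 5, 3, 5, 1); G = 19.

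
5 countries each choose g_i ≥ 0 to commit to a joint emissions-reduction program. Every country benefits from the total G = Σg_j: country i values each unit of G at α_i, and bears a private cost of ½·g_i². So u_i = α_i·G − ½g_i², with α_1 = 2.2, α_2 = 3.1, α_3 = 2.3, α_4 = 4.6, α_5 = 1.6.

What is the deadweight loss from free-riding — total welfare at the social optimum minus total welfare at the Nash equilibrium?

307.39

Country i's FOC: ∂u_i/∂g_i = α_i − g_i = 0, so g_i* = α_i.
NE contributions = (2.2, 3.1, 2.3, 4.6, 1.6); G = 13.8.
W^NE = (Σα)·G − ½Σα_i² = 13.8² − ½·43.46 = 168.71.
Planner sets g_i = Σα_j = 13.8 for every i, so G^SO = 5·13.8 = 69.
W^SO = (Σα)·G^SO − ½·5·(Σα)² = (5/2)·13.8² = 476.1.
Deadweight loss = W^SO − W^NE = 307.39.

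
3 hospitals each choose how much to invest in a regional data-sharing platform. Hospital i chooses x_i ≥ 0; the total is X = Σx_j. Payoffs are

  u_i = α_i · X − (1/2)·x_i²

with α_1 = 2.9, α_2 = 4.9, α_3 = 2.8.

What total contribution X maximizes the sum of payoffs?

31.8

Planner FOC: ∂(Σu_j)/∂x_i = (Σα_j) − x_i = 0, so x_i^SO = Σα_j = 10.6 for every i; X^SO = 31.8.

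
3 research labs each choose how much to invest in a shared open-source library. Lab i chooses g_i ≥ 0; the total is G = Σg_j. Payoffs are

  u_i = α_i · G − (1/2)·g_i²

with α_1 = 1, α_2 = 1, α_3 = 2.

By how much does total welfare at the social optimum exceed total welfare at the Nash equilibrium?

11

Lab i's FOC: ∂u_i/∂g_i = α_i − g_i = 0, so g_i* = α_i.
NE contributions = (1, 1, 2); G = 4.
W^NE = (Σα)·G − ½Σα_i² = 4² − ½·6 = 13.
Planner sets g_i = Σα_j = 4 for every i, so G^SO = 3·4 = 12.
W^SO = (Σα)·G^SO − ½·3·(Σα)² = (3/2)·4² = 24.
Deadweight loss = W^SO − W^NE = 11.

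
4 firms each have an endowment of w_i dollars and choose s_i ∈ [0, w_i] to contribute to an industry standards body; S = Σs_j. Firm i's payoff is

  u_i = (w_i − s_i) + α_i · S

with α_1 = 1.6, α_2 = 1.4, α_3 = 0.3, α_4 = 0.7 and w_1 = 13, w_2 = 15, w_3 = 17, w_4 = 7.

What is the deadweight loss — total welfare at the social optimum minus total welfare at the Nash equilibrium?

72

∂u_i/∂s_i = α_i − 1, so firm i contributes w_i if α_i > 1, else 0.
α_i > 1 for i ∈ {1, 2}; NE contributions (13, 15, 0, 0), S = 28.
W^NE = Σw_i − S^NE + (Σα_i)·S^NE = 52 + 3·28 = 136.
Planner: ∂(Σu_j)/∂s_i = Σα_j − 1 = 3 > 0, so everyone contributes w_i; S^SO = 52, W^SO = 52 + 3·52 = 208.
Deadweight loss = 72.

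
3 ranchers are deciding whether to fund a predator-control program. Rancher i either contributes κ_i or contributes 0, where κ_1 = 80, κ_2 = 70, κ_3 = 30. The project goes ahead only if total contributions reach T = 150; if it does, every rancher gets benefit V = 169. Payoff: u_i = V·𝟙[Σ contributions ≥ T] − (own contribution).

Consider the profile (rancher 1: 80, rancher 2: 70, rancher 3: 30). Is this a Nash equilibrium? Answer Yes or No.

Total = 180 ≥ 150: provided.
Rancher 1 (pledges 80, payoff 89): dropping to 0 → total 100, payoff 0. No gain.
Rancher 2 (pledges 70, payoff 99): dropping to 0 → total 110, payoff 0. No gain.
Rancher 3 (pledges 30, payoff 139): dropping to 0 → total 150, payoff 169. Profitable deviation.

No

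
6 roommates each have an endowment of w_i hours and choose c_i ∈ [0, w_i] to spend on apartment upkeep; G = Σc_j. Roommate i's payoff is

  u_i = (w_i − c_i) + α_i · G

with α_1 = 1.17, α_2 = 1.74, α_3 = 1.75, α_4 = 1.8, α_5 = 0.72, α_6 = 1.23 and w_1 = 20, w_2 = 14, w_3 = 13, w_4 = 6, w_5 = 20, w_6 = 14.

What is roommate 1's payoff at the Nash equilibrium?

∂u_i/∂c_i = α_i − 1, so roommate i contributes w_i if α_i > 1, else 0.
α_i > 1 for i ∈ {1, 2, 3, 4, 6}; NE contributions (20, 14, 13, 6, 0, 14), G = 67.
u_1 = (20 − 20) + 1.17·67 = 78.39.

78.39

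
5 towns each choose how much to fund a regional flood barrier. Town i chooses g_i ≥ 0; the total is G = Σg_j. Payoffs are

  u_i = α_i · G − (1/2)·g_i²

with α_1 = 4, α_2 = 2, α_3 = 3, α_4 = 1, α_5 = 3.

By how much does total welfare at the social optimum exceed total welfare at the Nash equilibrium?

273

Town i's FOC: ∂u_i/∂g_i = α_i − g_i = 0, so g_i* = α_i.
NE contributions = (4, 2, 3, 1, 3); G = 13.
W^NE = (Σα)·G − ½Σα_i² = 13² − ½·39 = 149.5.
Planner sets g_i = Σα_j = 13 for every i, so G^SO = 5·13 = 65.
W^SO = (Σα)·G^SO − ½·5·(Σα)² = (5/2)·13² = 422.5.
Deadweight loss = W^SO − W^NE = 273.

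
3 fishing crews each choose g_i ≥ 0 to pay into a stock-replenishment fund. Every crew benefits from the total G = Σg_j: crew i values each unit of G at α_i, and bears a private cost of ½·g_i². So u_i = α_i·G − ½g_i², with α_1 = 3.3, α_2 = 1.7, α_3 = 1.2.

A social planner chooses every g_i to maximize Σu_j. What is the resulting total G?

18.6

Planner FOC: ∂(Σu_j)/∂g_i = (Σα_j) − g_i = 0, so g_i^SO = Σα_j = 6.2 for every i; G^SO = 18.6.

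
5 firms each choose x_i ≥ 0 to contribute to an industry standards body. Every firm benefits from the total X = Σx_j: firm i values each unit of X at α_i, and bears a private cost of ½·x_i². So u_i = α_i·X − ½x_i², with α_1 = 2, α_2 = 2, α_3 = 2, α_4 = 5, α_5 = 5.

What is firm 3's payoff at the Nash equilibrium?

30

Firm i's FOC: ∂u_i/∂x_i = α_i − x_i = 0, so x_i* = α_i.
NE contributions = (2, 2, 2, 5, 5); X = 16.
u_3 = α_3·X − ½·(x_3)² = 2·16 − ½·2² = 30.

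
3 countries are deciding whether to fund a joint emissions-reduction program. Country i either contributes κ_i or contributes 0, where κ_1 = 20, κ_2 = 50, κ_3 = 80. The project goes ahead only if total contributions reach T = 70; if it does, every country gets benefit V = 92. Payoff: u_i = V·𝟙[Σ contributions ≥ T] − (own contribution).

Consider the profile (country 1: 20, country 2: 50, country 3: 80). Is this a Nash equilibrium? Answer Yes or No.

Total = 150 ≥ 70: provided.
Country 1 (pledges 20, payoff 72): dropping to 0 → total 130, payoff 92. Profitable deviation.

No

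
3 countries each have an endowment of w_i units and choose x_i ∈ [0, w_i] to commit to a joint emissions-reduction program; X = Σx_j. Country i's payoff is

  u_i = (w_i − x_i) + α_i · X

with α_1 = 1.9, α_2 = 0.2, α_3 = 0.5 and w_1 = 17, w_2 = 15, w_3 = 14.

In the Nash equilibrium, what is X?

∂u_i/∂x_i = α_i − 1, so country i contributes w_i if α_i > 1, else 0.
α_i > 1 for i ∈ {1}; NE contributions (17, 0, 0), X = 17.

17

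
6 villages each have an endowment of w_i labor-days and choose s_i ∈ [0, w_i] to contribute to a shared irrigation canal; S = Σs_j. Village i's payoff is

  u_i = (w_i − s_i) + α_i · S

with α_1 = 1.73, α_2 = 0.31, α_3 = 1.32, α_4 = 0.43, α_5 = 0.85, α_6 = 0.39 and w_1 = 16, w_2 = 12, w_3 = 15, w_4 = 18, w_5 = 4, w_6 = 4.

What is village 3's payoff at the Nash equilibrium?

∂u_i/∂s_i = α_i − 1, so village i contributes w_i if α_i > 1, else 0.
α_i > 1 for i ∈ {1, 3}; NE contributions (16, 0, 15, 0, 0, 0), S = 31.
u_3 = (15 − 15) + 1.32·31 = 40.92.

40.92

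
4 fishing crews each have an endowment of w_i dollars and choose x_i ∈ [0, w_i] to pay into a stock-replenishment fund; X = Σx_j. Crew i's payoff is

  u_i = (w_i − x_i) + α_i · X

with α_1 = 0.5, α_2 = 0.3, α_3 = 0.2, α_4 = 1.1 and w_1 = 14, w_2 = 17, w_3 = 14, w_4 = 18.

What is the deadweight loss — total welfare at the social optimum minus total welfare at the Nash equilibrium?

49.5

∂u_i/∂x_i = α_i − 1, so crew i contributes w_i if α_i > 1, else 0.
α_i > 1 for i ∈ {4}; NE contributions (0, 0, 0, 18), X = 18.
W^NE = Σw_i − X^NE + (Σα_i)·X^NE = 63 + 1.1·18 = 82.8.
Planner: ∂(Σu_j)/∂x_i = Σα_j − 1 = 1.1 > 0, so everyone contributes w_i; X^SO = 63, W^SO = 63 + 1.1·63 = 132.3.
Deadweight loss = 49.5.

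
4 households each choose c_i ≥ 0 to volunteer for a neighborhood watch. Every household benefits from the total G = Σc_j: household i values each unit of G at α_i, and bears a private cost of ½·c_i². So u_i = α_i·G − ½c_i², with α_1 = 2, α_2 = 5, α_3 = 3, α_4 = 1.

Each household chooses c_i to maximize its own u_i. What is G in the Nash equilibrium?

Household i's FOC: ∂u_i/∂c_i = α_i − c_i = 0, so c_i* = α_i.
NE contributions = (2, 5, 3, 1); G = 11.

11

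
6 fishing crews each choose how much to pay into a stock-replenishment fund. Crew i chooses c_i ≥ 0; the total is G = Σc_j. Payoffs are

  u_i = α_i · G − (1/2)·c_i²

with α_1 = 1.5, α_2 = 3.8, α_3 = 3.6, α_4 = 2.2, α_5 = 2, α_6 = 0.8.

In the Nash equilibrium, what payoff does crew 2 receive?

Crew i's FOC: ∂u_i/∂c_i = α_i − c_i = 0, so c_i* = α_i.
NE contributions = (1.5, 3.8, 3.6, 2.2, 2, 0.8); G = 13.9.
u_2 = α_2·G − ½·(c_2)² = 3.8·13.9 − ½·3.8² = 45.6.

45.6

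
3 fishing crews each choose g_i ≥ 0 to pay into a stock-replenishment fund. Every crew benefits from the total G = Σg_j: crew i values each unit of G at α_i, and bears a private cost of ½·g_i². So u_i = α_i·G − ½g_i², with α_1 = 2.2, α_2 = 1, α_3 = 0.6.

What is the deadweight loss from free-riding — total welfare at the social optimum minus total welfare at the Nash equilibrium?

10.32

Crew i's FOC: ∂u_i/∂g_i = α_i − g_i = 0, so g_i* = α_i.
NE contributions = (2.2, 1, 0.6); G = 3.8.
W^NE = (Σα)·G − ½Σα_i² = 3.8² − ½·6.2 = 11.34.
Planner sets g_i = Σα_j = 3.8 for every i, so G^SO = 3·3.8 = 11.4.
W^SO = (Σα)·G^SO − ½·3·(Σα)² = (3/2)·3.8² = 21.66.
Deadweight loss = W^SO − W^NE = 10.32.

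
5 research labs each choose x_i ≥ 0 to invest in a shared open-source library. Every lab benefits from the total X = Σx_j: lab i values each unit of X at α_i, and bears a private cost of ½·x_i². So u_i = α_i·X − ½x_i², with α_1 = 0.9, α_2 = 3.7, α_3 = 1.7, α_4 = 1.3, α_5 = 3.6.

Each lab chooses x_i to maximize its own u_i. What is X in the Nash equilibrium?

Lab i's FOC: ∂u_i/∂x_i = α_i − x_i = 0, so x_i* = α_i.
NE contributions = (0.9, 3.7, 1.7, 1.3, 3.6); X = 11.2.

11.2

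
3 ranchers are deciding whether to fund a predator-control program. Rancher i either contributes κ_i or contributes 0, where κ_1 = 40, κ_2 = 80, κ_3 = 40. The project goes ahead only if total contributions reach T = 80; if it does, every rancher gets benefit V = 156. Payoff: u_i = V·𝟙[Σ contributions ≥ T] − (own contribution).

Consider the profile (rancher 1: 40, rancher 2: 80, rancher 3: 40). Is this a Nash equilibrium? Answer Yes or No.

No

Total = 160 ≥ 80: provided.
Rancher 1 (pledges 40, payoff 116): dropping to 0 → total 120, payoff 156. Profitable deviation.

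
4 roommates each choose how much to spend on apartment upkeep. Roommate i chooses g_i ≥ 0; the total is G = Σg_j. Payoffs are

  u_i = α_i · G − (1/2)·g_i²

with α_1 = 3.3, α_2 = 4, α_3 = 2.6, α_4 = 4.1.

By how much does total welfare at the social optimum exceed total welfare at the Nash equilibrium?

Roommate i's FOC: ∂u_i/∂g_i = α_i − g_i = 0, so g_i* = α_i.
NE contributions = (3.3, 4, 2.6, 4.1); G = 14.
W^NE = (Σα)·G − ½Σα_i² = 14² − ½·50.46 = 170.77.
Planner sets g_i = Σα_j = 14 for every i, so G^SO = 4·14 = 56.
W^SO = (Σα)·G^SO − ½·4·(Σα)² = (4/2)·14² = 392.
Deadweight loss = W^SO − W^NE = 221.23.

221.23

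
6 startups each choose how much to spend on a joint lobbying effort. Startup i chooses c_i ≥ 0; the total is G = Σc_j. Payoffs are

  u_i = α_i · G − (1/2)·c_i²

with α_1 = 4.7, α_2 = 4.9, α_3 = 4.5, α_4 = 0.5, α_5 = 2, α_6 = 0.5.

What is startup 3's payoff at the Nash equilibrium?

Startup i's FOC: ∂u_i/∂c_i = α_i − c_i = 0, so c_i* = α_i.
NE contributions = (4.7, 4.9, 4.5, 0.5, 2, 0.5); G = 17.1.
u_3 = α_3·G − ½·(c_3)² = 4.5·17.1 − ½·4.5² = 66.825.

66.825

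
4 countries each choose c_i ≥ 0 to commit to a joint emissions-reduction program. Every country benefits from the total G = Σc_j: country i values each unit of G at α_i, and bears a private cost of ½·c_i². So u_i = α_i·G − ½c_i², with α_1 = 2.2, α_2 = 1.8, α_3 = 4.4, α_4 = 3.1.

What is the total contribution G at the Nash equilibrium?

Country i's FOC: ∂u_i/∂c_i = α_i − c_i = 0, so c_i* = α_i.
NE contributions = (2.2, 1.8, 4.4, 3.1); G = 11.5.

11.5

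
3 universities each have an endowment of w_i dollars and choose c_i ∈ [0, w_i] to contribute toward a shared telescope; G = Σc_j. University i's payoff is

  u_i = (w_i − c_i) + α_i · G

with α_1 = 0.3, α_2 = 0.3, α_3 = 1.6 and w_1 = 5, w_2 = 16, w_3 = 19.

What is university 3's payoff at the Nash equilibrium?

∂u_i/∂c_i = α_i − 1, so university i contributes w_i if α_i > 1, else 0.
α_i > 1 for i ∈ {3}; NE contributions (0, 0, 19), G = 19.
u_3 = (19 − 19) + 1.6·19 = 30.4.

30.4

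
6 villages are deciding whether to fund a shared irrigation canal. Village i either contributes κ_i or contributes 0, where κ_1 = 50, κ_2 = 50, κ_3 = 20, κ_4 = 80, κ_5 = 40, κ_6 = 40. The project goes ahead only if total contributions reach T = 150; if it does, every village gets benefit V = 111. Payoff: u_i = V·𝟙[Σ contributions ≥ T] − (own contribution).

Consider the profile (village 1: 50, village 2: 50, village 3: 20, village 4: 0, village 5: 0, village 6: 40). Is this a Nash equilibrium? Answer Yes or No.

Total = 160 ≥ 150: provided.
Village 1 (pledges 50, payoff 61): dropping to 0 → total 110, payoff 0. No gain.
Village 2 (pledges 50, payoff 61): dropping to 0 → total 110, payoff 0. No gain.
Village 3 (pledges 20, payoff 91): dropping to 0 → total 140, payoff 0. No gain.
Village 4 (pledges 0, payoff 111): pledging 80 → total 240, payoff 31. No gain.
Village 5 (pledges 0, payoff 111): pledging 40 → total 200, payoff 71. No gain.
Village 6 (pledges 40, payoff 71): dropping to 0 → total 120, payoff 0. No gain.

Yes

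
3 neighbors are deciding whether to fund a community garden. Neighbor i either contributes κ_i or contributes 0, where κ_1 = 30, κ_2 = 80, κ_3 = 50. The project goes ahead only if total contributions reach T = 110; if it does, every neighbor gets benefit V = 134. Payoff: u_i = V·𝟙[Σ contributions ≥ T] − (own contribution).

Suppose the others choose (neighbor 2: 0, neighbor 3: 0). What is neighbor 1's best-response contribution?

0

Others' total = 0. Even contributing 30 gives 30 < 110: no benefit either way.
Best response: 0.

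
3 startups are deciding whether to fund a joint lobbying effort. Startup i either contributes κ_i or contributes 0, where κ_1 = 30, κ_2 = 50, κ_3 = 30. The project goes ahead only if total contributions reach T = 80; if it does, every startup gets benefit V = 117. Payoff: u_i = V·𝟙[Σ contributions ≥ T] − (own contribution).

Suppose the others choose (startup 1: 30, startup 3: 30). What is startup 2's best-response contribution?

Others' total = 60. Contributing 50 brings total to 110 ≥ 80: gain V − κ_2 = 67.
Best response: 50.

50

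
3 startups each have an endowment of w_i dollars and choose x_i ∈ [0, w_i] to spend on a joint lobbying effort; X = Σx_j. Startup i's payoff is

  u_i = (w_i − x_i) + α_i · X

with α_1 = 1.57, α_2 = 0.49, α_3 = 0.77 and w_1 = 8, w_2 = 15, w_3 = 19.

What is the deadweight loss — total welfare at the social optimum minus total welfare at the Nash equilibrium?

∂u_i/∂x_i = α_i − 1, so startup i contributes w_i if α_i > 1, else 0.
α_i > 1 for i ∈ {1}; NE contributions (8, 0, 0), X = 8.
W^NE = Σw_i − X^NE + (Σα_i)·X^NE = 42 + 1.83·8 = 56.64.
Planner: ∂(Σu_j)/∂x_i = Σα_j − 1 = 1.83 > 0, so everyone contributes w_i; X^SO = 42, W^SO = 42 + 1.83·42 = 118.86.
Deadweight loss = 62.22.

62.22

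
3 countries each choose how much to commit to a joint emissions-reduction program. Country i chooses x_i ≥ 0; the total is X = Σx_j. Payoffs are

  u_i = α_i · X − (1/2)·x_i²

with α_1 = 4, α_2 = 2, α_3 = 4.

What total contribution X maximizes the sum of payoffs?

30

Planner FOC: ∂(Σu_j)/∂x_i = (Σα_j) − x_i = 0, so x_i^SO = Σα_j = 10 for every i; X^SO = 30.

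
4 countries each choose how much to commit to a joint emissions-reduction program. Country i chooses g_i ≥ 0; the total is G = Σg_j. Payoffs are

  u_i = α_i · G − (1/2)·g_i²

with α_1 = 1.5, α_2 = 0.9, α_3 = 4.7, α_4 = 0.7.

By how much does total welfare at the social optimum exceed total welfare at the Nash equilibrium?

Country i's FOC: ∂u_i/∂g_i = α_i − g_i = 0, so g_i* = α_i.
NE contributions = (1.5, 0.9, 4.7, 0.7); G = 7.8.
W^NE = (Σα)·G − ½Σα_i² = 7.8² − ½·25.64 = 48.02.
Planner sets g_i = Σα_j = 7.8 for every i, so G^SO = 4·7.8 = 31.2.
W^SO = (Σα)·G^SO − ½·4·(Σα)² = (4/2)·7.8² = 121.68.
Deadweight loss = W^SO − W^NE = 73.66.

73.66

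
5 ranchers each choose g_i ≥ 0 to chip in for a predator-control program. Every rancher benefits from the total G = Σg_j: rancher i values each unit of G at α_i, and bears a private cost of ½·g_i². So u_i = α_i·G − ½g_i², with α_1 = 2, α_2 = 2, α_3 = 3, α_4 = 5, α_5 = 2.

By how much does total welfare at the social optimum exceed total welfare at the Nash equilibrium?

Rancher i's FOC: ∂u_i/∂g_i = α_i − g_i = 0, so g_i* = α_i.
NE contributions = (2, 2, 3, 5, 2); G = 14.
W^NE = (Σα)·G − ½Σα_i² = 14² − ½·46 = 173.
Planner sets g_i = Σα_j = 14 for every i, so G^SO = 5·14 = 70.
W^SO = (Σα)·G^SO − ½·5·(Σα)² = (5/2)·14² = 490.
Deadweight loss = W^SO − W^NE = 317.

317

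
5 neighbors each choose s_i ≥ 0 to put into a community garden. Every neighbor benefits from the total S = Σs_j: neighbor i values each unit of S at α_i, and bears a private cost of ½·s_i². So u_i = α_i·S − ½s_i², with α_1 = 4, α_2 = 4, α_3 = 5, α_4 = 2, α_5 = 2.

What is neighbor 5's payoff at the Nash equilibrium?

32

Neighbor i's FOC: ∂u_i/∂s_i = α_i − s_i = 0, so s_i* = α_i.
NE contributions = (4, 4, 5, 2, 2); S = 17.
u_5 = α_5·S − ½·(s_5)² = 2·17 − ½·2² = 32.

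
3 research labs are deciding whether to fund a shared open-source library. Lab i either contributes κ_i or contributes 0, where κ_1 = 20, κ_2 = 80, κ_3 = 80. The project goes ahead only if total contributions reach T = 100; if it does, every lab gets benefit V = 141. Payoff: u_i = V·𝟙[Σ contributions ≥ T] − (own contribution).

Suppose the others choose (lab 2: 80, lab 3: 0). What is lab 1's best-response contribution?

Others' total = 80. Contributing 20 brings total to 100 ≥ 100: gain V − κ_1 = 121.
Best response: 20.

20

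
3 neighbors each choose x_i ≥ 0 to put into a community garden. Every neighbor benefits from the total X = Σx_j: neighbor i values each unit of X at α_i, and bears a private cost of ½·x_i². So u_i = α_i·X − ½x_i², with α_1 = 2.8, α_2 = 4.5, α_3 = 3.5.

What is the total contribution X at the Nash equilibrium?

Neighbor i's FOC: ∂u_i/∂x_i = α_i − x_i = 0, so x_i* = α_i.
NE contributions = (2.8, 4.5, 3.5); X = 10.8.

10.8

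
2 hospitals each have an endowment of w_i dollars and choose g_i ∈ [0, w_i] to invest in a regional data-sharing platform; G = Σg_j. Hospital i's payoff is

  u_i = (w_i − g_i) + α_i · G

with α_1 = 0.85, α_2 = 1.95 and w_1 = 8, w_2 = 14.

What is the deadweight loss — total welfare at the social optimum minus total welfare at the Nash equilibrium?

14.4

∂u_i/∂g_i = α_i − 1, so hospital i contributes w_i if α_i > 1, else 0.
α_i > 1 for i ∈ {2}; NE contributions (0, 14), G = 14.
W^NE = Σw_i − G^NE + (Σα_i)·G^NE = 22 + 1.8·14 = 47.2.
Planner: ∂(Σu_j)/∂g_i = Σα_j − 1 = 1.8 > 0, so everyone contributes w_i; G^SO = 22, W^SO = 22 + 1.8·22 = 61.6.
Deadweight loss = 14.4.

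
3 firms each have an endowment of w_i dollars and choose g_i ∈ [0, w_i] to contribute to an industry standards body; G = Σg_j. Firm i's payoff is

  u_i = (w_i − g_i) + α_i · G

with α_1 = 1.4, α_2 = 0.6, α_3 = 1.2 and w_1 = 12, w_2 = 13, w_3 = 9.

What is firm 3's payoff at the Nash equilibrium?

∂u_i/∂g_i = α_i − 1, so firm i contributes w_i if α_i > 1, else 0.
α_i > 1 for i ∈ {1, 3}; NE contributions (12, 0, 9), G = 21.
u_3 = (9 − 9) + 1.2·21 = 25.2.

25.2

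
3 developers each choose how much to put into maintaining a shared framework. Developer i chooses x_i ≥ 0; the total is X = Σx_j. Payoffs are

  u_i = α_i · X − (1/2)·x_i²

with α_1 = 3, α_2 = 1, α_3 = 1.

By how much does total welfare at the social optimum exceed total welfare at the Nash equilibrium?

18

Developer i's FOC: ∂u_i/∂x_i = α_i − x_i = 0, so x_i* = α_i.
NE contributions = (3, 1, 1); X = 5.
W^NE = (Σα)·X − ½Σα_i² = 5² − ½·11 = 19.5.
Planner sets x_i = Σα_j = 5 for every i, so X^SO = 3·5 = 15.
W^SO = (Σα)·X^SO − ½·3·(Σα)² = (3/2)·5² = 37.5.
Deadweight loss = W^SO − W^NE = 18.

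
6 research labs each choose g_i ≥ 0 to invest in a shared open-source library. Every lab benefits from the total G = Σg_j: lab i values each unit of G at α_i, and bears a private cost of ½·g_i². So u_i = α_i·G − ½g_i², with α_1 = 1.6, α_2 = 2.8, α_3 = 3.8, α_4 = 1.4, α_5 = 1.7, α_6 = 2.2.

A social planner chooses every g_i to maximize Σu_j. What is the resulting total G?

Planner FOC: ∂(Σu_j)/∂g_i = (Σα_j) − g_i = 0, so g_i^SO = Σα_j = 13.5 for every i; G^SO = 81.

81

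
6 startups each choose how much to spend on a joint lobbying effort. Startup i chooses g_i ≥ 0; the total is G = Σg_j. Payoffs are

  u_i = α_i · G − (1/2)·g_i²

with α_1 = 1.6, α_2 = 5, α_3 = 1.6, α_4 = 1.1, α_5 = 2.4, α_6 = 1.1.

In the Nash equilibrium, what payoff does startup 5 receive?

Startup i's FOC: ∂u_i/∂g_i = α_i − g_i = 0, so g_i* = α_i.
NE contributions = (1.6, 5, 1.6, 1.1, 2.4, 1.1); G = 12.8.
u_5 = α_5·G − ½·(g_5)² = 2.4·12.8 − ½·2.4² = 27.84.

27.84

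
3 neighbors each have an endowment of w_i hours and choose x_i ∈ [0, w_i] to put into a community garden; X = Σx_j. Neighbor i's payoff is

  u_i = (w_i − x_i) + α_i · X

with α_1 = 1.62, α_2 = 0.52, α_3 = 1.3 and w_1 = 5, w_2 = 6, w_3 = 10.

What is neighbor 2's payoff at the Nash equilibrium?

13.8

∂u_i/∂x_i = α_i − 1, so neighbor i contributes w_i if α_i > 1, else 0.
α_i > 1 for i ∈ {1, 3}; NE contributions (5, 0, 10), X = 15.
u_2 = (6 − 0) + 0.52·15 = 13.8.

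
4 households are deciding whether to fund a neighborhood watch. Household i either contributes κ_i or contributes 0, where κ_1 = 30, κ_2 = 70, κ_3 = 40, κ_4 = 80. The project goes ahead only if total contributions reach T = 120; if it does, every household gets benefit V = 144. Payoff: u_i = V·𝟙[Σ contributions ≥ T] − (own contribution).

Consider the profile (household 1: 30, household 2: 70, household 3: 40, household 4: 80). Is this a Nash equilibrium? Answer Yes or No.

No

Total = 220 ≥ 120: provided.
Household 1 (pledges 30, payoff 114): dropping to 0 → total 190, payoff 144. Profitable deviation.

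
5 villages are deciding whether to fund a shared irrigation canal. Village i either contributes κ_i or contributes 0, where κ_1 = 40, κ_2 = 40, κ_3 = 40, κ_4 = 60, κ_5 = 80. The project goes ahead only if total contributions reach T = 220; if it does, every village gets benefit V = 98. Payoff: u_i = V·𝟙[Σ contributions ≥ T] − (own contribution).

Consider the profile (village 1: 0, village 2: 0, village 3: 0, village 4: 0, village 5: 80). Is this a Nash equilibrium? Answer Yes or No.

No

Total = 80 < 220: not provided.
Village 1 (pledges 0, payoff 0): pledging 40 → total 120, payoff -40. No gain.
Village 2 (pledges 0, payoff 0): pledging 40 → total 120, payoff -40. No gain.
Village 3 (pledges 0, payoff 0): pledging 40 → total 120, payoff -40. No gain.
Village 4 (pledges 0, payoff 0): pledging 60 → total 140, payoff -60. No gain.
Village 5 (pledges 80, payoff -80): dropping to 0 → total 0, payoff 0. Profitable deviation.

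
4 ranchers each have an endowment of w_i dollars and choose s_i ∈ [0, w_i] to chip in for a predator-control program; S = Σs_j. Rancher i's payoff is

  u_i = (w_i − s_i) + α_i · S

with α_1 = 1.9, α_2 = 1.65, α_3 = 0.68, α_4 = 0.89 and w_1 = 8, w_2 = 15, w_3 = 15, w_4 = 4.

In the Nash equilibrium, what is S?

23

∂u_i/∂s_i = α_i − 1, so rancher i contributes w_i if α_i > 1, else 0.
α_i > 1 for i ∈ {1, 2}; NE contributions (8, 15, 0, 0), S = 23.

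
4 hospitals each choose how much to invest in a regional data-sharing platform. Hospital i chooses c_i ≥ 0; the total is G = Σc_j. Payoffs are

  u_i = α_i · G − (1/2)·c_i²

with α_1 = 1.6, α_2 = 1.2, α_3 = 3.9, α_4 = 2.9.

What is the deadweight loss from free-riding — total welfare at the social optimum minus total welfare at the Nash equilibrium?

105.97

Hospital i's FOC: ∂u_i/∂c_i = α_i − c_i = 0, so c_i* = α_i.
NE contributions = (1.6, 1.2, 3.9, 2.9); G = 9.6.
W^NE = (Σα)·G − ½Σα_i² = 9.6² − ½·27.62 = 78.35.
Planner sets c_i = Σα_j = 9.6 for every i, so G^SO = 4·9.6 = 38.4.
W^SO = (Σα)·G^SO − ½·4·(Σα)² = (4/2)·9.6² = 184.32.
Deadweight loss = W^SO − W^NE = 105.97.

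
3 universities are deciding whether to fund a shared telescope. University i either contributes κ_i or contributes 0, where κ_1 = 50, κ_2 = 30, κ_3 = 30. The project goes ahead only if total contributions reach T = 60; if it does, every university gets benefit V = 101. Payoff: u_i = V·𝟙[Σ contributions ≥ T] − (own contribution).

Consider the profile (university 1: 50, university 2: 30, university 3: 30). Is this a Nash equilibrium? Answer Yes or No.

No

Total = 110 ≥ 60: provided.
University 1 (pledges 50, payoff 51): dropping to 0 → total 60, payoff 101. Profitable deviation.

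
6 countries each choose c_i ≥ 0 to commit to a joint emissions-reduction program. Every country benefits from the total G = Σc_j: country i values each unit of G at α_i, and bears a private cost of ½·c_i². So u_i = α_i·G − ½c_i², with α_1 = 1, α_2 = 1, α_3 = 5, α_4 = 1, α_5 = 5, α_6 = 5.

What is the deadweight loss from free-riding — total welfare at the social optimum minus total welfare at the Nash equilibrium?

687

Country i's FOC: ∂u_i/∂c_i = α_i − c_i = 0, so c_i* = α_i.
NE contributions = (1, 1, 5, 1, 5, 5); G = 18.
W^NE = (Σα)·G − ½Σα_i² = 18² − ½·78 = 285.
Planner sets c_i = Σα_j = 18 for every i, so G^SO = 6·18 = 108.
W^SO = (Σα)·G^SO − ½·6·(Σα)² = (6/2)·18² = 972.
Deadweight loss = W^SO − W^NE = 687.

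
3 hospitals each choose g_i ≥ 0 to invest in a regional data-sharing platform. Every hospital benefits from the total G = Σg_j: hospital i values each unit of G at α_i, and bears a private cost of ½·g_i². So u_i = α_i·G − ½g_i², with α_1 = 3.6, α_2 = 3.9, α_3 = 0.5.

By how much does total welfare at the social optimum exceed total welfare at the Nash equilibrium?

46.21

Hospital i's FOC: ∂u_i/∂g_i = α_i − g_i = 0, so g_i* = α_i.
NE contributions = (3.6, 3.9, 0.5); G = 8.
W^NE = (Σα)·G − ½Σα_i² = 8² − ½·28.42 = 49.79.
Planner sets g_i = Σα_j = 8 for every i, so G^SO = 3·8 = 24.
W^SO = (Σα)·G^SO − ½·3·(Σα)² = (3/2)·8² = 96.
Deadweight loss = W^SO − W^NE = 46.21.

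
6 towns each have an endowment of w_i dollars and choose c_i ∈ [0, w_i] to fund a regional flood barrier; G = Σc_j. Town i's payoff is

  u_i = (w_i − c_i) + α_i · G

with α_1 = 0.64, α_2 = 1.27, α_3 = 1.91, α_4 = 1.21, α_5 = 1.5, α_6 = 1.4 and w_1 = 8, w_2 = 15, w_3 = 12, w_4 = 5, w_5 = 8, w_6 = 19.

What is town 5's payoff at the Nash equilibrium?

88.5

∂u_i/∂c_i = α_i − 1, so town i contributes w_i if α_i > 1, else 0.
α_i > 1 for i ∈ {2, 3, 4, 5, 6}; NE contributions (0, 15, 12, 5, 8, 19), G = 59.
u_5 = (8 − 8) + 1.5·59 = 88.5.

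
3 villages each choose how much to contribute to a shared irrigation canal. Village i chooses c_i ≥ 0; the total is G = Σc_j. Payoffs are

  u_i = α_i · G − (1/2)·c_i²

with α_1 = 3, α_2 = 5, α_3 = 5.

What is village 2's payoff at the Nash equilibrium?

52.5

Village i's FOC: ∂u_i/∂c_i = α_i − c_i = 0, so c_i* = α_i.
NE contributions = (3, 5, 5); G = 13.
u_2 = α_2·G − ½·(c_2)² = 5·13 − ½·5² = 52.5.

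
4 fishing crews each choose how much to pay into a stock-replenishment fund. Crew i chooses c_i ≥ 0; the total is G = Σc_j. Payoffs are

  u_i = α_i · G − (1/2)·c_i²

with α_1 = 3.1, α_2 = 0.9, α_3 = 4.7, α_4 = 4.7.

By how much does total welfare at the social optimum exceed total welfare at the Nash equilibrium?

Crew i's FOC: ∂u_i/∂c_i = α_i − c_i = 0, so c_i* = α_i.
NE contributions = (3.1, 0.9, 4.7, 4.7); G = 13.4.
W^NE = (Σα)·G − ½Σα_i² = 13.4² − ½·54.6 = 152.26.
Planner sets c_i = Σα_j = 13.4 for every i, so G^SO = 4·13.4 = 53.6.
W^SO = (Σα)·G^SO − ½·4·(Σα)² = (4/2)·13.4² = 359.12.
Deadweight loss = W^SO − W^NE = 206.86.

206.86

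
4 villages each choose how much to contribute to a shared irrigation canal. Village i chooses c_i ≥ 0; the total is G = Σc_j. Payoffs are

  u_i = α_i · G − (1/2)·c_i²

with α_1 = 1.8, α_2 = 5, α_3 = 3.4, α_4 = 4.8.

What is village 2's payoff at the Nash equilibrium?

Village i's FOC: ∂u_i/∂c_i = α_i − c_i = 0, so c_i* = α_i.
NE contributions = (1.8, 5, 3.4, 4.8); G = 15.
u_2 = α_2·G − ½·(c_2)² = 5·15 − ½·5² = 62.5.

62.5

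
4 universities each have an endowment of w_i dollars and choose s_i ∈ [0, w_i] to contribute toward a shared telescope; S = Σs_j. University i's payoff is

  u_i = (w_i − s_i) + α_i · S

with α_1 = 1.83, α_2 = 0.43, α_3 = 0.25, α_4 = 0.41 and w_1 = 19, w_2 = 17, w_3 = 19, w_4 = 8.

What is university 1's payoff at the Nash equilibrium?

∂u_i/∂s_i = α_i − 1, so university i contributes w_i if α_i > 1, else 0.
α_i > 1 for i ∈ {1}; NE contributions (19, 0, 0, 0), S = 19.
u_1 = (19 − 19) + 1.83·19 = 34.77.

34.77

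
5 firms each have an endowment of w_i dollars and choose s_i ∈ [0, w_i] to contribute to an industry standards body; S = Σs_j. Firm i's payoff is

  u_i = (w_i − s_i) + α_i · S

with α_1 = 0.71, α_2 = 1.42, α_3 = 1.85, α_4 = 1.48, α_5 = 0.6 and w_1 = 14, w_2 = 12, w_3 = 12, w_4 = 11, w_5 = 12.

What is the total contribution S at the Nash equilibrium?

35

∂u_i/∂s_i = α_i − 1, so firm i contributes w_i if α_i > 1, else 0.
α_i > 1 for i ∈ {2, 3, 4}; NE contributions (0, 12, 12, 11, 0), S = 35.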